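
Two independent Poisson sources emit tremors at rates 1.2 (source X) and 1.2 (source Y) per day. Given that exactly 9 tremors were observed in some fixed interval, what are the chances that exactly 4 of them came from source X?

Given the total, each event is independently from source X with probability p = λ_X/(λ_X+λ_Y) = 1.2/2.4 = 0.5000.
So K ~ Binomial(9, 1.2/2.4): P(K = 4) = C(9,4) · (1.2/2.4)^4 · (1.2/2.4)^5 ≈ 0.2461.

0.2461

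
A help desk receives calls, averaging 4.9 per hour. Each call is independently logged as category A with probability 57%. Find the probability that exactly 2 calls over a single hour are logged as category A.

Thinning: the calls that are logged as category A themselves form a Poisson process with rate 0.57 × 4.9 = 2.793 per hour.
So μ = 2.793.
P(N = 2) = e^(−2.793) · 2.793^2/2! ≈ 0.2389.

0.2389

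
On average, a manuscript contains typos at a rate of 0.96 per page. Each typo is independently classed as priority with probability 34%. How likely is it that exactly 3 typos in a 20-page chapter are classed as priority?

0.0678

Thinning: the typos that are classed as priority themselves form a Poisson process with rate 0.34 × 0.96 = 0.3264 per page.
Over the interval, μ = 0.3264 × 20 = 6.528 (a 20-page chapter = 20 pages).
P(N = 3) = e^(−6.528) · 6.528^3/3! ≈ 0.0678.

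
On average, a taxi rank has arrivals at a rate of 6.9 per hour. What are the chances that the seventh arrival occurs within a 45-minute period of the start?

Over the interval, μ = 6.9 × 0.75 = 5.175 (a 45-minute period = 0.75 hours).
The seventh arrival falls in the interval iff at least 7 events occur there: P(S_7 ≤ t) = P(N ≥ 7) = 1 − P(N ≤ 6) ≈ 0.2638.

0.2638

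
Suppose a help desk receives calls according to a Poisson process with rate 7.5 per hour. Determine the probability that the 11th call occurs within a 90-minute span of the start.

0.5696

Over the interval, μ = 7.5 × 1.5 = 11.25 (a 90-minute span = 1.5 hours).
The 11th arrival falls in the interval iff at least 11 events occur there: P(S_11 ≤ t) = P(N ≥ 11) = 1 − P(N ≤ 10) ≈ 0.5696.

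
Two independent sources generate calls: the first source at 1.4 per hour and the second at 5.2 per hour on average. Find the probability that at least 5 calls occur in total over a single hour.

0.7873

Independent Poisson processes superpose: combined rate λ = 1.4 + 5.2 = 6.6 per hour.
So μ = 6.6.
P(N ≥ 5) = 1 − P(N ≤ 4) ≈ 0.7873.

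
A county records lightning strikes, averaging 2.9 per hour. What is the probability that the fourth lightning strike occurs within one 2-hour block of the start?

0.8300

Over the interval, μ = 2.9 × 2 = 5.8 (a 2-hour block = 2 hours).
The fourth arrival falls in the interval iff at least 4 events occur there: P(S_4 ≤ t) = P(N ≥ 4) = 1 − P(N ≤ 3) ≈ 0.8300.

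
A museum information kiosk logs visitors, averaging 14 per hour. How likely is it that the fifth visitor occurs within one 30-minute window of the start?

Over the interval, μ = 14 × 0.5 = 7 (a 30-minute window = 0.5 hours).
The fifth arrival falls in the interval iff at least 5 events occur there: P(S_5 ≤ t) = P(N ≥ 5) = 1 − P(N ≤ 4) ≈ 0.8270.

0.8270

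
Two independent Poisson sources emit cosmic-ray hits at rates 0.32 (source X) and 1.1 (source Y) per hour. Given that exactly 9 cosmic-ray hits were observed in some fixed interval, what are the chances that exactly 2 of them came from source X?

Given the total, each event is independently from source X with probability p = λ_X/(λ_X+λ_Y) = 0.32/1.42 ≈ 0.2254.
So K ~ Binomial(9, 0.32/1.42): P(K = 2) = C(9,2) · (0.32/1.42)^2 · (1.1/1.42)^7 ≈ 0.3060.

0.3060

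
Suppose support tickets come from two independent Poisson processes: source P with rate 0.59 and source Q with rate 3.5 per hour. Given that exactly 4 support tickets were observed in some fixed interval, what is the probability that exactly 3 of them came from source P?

0.0103

Given the total, each event is independently from source P with probability p = λ_P/(λ_P+λ_Q) = 0.59/4.09 ≈ 0.1443.
So K ~ Binomial(4, 0.59/4.09): P(K = 3) = C(4,3) · (0.59/4.09)^3 · (3.5/4.09)^1 ≈ 0.0103.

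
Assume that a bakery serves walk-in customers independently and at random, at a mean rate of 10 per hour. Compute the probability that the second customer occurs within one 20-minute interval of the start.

Over the interval, μ = 10 × 1/3 ≈ 3.33333 (a 20-minute interval = 1/3 hours).
The second arrival falls in the interval iff at least 2 events occur there: P(S_2 ≤ t) = P(N ≥ 2) = 1 − P(N ≤ 1) ≈ 0.8454.

0.8454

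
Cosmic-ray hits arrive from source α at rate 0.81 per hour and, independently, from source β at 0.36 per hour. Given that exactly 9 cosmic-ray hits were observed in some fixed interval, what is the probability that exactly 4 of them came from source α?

Given the total, each event is independently from source α with probability p = λ_α/(λ_α+λ_β) = 0.81/1.17 ≈ 0.6923.
So K ~ Binomial(9, 0.81/1.17): P(K = 4) = C(9,4) · (0.81/1.17)^4 · (0.36/1.17)^5 ≈ 0.0798.

0.0798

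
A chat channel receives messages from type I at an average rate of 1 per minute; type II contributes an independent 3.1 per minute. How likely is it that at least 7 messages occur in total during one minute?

Independent Poisson processes superpose: combined rate λ = 1 + 3.1 = 4.1 per minute.
So μ = 4.1.
P(N ≥ 7) = 1 − P(N ≤ 6) ≈ 0.1214.

0.1214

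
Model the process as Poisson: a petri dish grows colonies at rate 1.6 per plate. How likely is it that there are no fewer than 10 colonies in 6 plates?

0.4911

Over the interval, μ = 1.6 × 6 = 9.6 (6 plates).
P(N ≥ 10) = 1 − P(N ≤ 9) = 1 − Σ_{j=0}^{9} e^(−μ) μ^j/j! ≈ 0.4911.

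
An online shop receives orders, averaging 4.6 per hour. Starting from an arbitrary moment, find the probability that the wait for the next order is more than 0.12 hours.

0.5758

The wait for the next event is exponential with rate λ = 4.6 per hour.
P(T > 0.12) = e^(−λt) = e^(−4.6 × 0.12) = e^(−0.552) ≈ 0.5758.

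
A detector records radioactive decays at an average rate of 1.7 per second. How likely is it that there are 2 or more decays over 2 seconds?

0.8532

Over the interval, μ = 1.7 × 2 = 3.4 (2 seconds).
P(N ≥ 2) = 1 − P(N ≤ 1) = 1 − Σ_{j=0}^{1} e^(−μ) μ^j/j! ≈ 0.8532.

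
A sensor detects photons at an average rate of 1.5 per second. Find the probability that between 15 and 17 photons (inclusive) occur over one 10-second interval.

0.2832

Over the interval, μ = 1.5 × 10 = 15 (a 10-second interval = 10 seconds).
P(15 ≤ N ≤ 17) = Σ_{j=15}^{17} e^(−15) · 15^j/j! ≈ 0.2832.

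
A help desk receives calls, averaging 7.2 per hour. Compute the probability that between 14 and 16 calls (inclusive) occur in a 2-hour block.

0.2976

Over the interval, μ = 7.2 × 2 = 14.4 (a 2-hour block = 2 hours).
P(14 ≤ N ≤ 16) = Σ_{j=14}^{16} e^(−14.4) · 14.4^j/j! ≈ 0.2976.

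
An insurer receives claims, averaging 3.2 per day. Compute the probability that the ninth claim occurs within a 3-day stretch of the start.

0.6204

Over the interval, μ = 3.2 × 3 = 9.6 (a 3-day stretch = 3 days).
The ninth arrival falls in the interval iff at least 9 events occur there: P(S_9 ≤ t) = P(N ≥ 9) = 1 − P(N ≤ 8) ≈ 0.6204.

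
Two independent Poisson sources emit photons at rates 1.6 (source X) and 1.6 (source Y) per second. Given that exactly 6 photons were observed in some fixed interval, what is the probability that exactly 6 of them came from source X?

0.0156

Given the total, each event is independently from source X with probability p = λ_X/(λ_X+λ_Y) = 1.6/3.2 = 0.5000.
So K ~ Binomial(6, 1.6/3.2): P(K = 6) = C(6,6) · (1.6/3.2)^6 · (1.6/3.2)^0 ≈ 0.0156.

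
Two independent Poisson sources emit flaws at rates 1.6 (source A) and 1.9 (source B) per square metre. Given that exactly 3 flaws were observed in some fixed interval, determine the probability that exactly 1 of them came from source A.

Given the total, each event is independently from source A with probability p = λ_A/(λ_A+λ_B) = 1.6/3.5 ≈ 0.4571.
So K ~ Binomial(3, 1.6/3.5): P(K = 1) = C(3,1) · (1.6/3.5)^1 · (1.9/3.5)^2 ≈ 0.4042.

0.4042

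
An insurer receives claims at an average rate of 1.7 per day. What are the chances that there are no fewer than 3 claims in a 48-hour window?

Over the interval, μ = 1.7 × 2 = 3.4 (a 48-hour window = 2 days).
P(N ≥ 3) = 1 − P(N ≤ 2) = 1 − Σ_{j=0}^{2} e^(−μ) μ^j/j! ≈ 0.6603.

0.6603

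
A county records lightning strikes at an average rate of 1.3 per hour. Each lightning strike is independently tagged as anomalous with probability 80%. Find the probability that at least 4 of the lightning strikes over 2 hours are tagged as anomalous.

0.1576

Thinning: the lightning strikes that are tagged as anomalous themselves form a Poisson process with rate 0.8 × 1.3 = 1.04 per hour.
Over the interval, μ = 1.04 × 2 = 2.08 (2 hours).
P(N ≥ 4) = 1 − P(N ≤ 3) ≈ 0.1576.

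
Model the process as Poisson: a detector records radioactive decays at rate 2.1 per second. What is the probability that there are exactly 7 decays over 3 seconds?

Over the interval, μ = 2.1 × 3 = 6.3 (3 seconds).
P(N = 7) = e^(−μ) μ^7/7! = e^(−6.3) · 6.3^7/5040 ≈ 0.1435.

0.1435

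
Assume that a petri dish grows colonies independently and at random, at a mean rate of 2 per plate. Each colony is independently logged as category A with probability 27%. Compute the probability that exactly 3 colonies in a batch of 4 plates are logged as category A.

Thinning: the colonies that are logged as category A themselves form a Poisson process with rate 0.27 × 2 = 0.54 per plate.
Over the interval, μ = 0.54 × 4 = 2.16 (a batch of 4 plates = 4 plates).
P(N = 3) = e^(−2.16) · 2.16^3/3! ≈ 0.1937.

0.1937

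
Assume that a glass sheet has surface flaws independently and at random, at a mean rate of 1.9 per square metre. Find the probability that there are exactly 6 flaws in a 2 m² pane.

0.0936

Over the interval, μ = 1.9 × 2 = 3.8 (a 2 m² pane = 2 square metres).
P(N = 6) = e^(−μ) μ^6/6! = e^(−3.8) · 3.8^6/720 ≈ 0.0936.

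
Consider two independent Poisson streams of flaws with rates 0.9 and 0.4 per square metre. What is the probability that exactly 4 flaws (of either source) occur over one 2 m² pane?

Independent Poisson processes superpose: combined rate λ = 0.9 + 0.4 = 1.3 per square metre.
Over the interval, μ = 1.3 × 2 = 2.6 (a 2 m² pane = 2 square metres).
P(N = 4) = e^(−2.6) · 2.6^4/4! ≈ 0.1414.

0.1414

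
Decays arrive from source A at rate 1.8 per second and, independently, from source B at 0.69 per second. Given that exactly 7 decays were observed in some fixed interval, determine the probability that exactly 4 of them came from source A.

0.2034

Given the total, each event is independently from source A with probability p = λ_A/(λ_A+λ_B) = 1.8/2.49 ≈ 0.7229.
So K ~ Binomial(7, 1.8/2.49): P(K = 4) = C(7,4) · (1.8/2.49)^4 · (0.69/2.49)^3 ≈ 0.2034.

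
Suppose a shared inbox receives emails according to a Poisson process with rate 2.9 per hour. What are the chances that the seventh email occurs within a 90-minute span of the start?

Over the interval, μ = 2.9 × 1.5 = 4.35 (a 90-minute span = 1.5 hours).
The seventh arrival falls in the interval iff at least 7 events occur there: P(S_7 ≤ t) = P(N ≥ 7) = 1 − P(N ≤ 6) ≈ 0.1502.

0.1502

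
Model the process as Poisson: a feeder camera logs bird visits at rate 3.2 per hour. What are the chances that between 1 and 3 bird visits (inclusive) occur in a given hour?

With mean μ = 3.2 per hour,
P(1 ≤ N ≤ 3) = Σ_{j=1}^{3} e^(−3.2) · 3.2^j/j! ≈ 0.5618.

0.5618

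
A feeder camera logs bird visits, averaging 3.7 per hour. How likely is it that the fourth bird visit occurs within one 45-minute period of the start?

0.3025

Over the interval, μ = 3.7 × 0.75 = 2.775 (a 45-minute period = 0.75 hours).
The fourth arrival falls in the interval iff at least 4 events occur there: P(S_4 ≤ t) = P(N ≥ 4) = 1 − P(N ≤ 3) ≈ 0.3025.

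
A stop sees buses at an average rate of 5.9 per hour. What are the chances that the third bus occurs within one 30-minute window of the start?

0.5655

Over the interval, μ = 5.9 × 0.5 = 2.95 (a 30-minute window = 0.5 hours).
The third arrival falls in the interval iff at least 3 events occur there: P(S_3 ≤ t) = P(N ≥ 3) = 1 − P(N ≤ 2) ≈ 0.5655.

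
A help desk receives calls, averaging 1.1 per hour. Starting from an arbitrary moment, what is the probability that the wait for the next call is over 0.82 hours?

0.4058

The wait for the next event is exponential with rate λ = 1.1 per hour.
P(T > 0.82) = e^(−λt) = e^(−1.1 × 0.82) = e^(−0.902) ≈ 0.4058.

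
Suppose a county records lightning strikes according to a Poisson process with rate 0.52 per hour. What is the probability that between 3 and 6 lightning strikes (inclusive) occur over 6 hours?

Over the interval, μ = 0.52 × 6 = 3.12 (6 hours).
P(3 ≤ N ≤ 6) = Σ_{j=3}^{6} e^(−3.12) · 3.12^j/j! ≈ 0.5632.

0.5632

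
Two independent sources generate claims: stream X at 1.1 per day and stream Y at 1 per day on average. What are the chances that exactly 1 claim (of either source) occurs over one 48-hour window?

0.0630

Independent Poisson processes superpose: combined rate λ = 1.1 + 1 = 2.1 per day.
Over the interval, μ = 2.1 × 2 = 4.2 (a 48-hour window = 2 days).
P(N = 1) = e^(−4.2) · 4.2^1/1! ≈ 0.0630.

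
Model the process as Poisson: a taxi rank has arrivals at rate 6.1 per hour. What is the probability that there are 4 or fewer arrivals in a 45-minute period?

Over the interval, μ = 6.1 × 0.75 = 4.575 (a 45-minute period = 0.75 hours).
P(N ≤ 4) = Σ_{j=0}^{4} e^(−μ) μ^j/j! ≈ 0.5179.

0.5179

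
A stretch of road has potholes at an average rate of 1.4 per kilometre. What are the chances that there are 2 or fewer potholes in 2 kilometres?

Over the interval, μ = 1.4 × 2 = 2.8 (2 kilometres).
P(N ≤ 2) = Σ_{j=0}^{2} e^(−μ) μ^j/j! ≈ 0.4695.

0.4695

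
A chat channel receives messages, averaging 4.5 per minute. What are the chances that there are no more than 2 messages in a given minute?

With mean μ = 4.5 per minute,
P(N ≤ 2) = Σ_{j=0}^{2} e^(−μ) μ^j/j! ≈ 0.1736.

0.1736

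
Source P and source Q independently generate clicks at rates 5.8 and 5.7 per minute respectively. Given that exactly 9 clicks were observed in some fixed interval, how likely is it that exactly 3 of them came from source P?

0.1598

Given the total, each event is independently from source P with probability p = λ_P/(λ_P+λ_Q) = 5.8/11.5 ≈ 0.5043.
So K ~ Binomial(9, 5.8/11.5): P(K = 3) = C(9,3) · (5.8/11.5)^3 · (5.7/11.5)^6 ≈ 0.1598.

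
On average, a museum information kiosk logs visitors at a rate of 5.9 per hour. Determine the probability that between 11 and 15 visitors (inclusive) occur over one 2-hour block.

Over the interval, μ = 5.9 × 2 = 11.8 (a 2-hour block = 2 hours).
P(11 ≤ N ≤ 15) = Σ_{j=11}^{15} e^(−11.8) · 11.8^j/j! ≈ 0.4900.

0.4900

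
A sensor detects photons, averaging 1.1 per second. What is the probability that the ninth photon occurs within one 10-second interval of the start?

0.7680

Over the interval, μ = 1.1 × 10 = 11 (a 10-second interval = 10 seconds).
The ninth arrival falls in the interval iff at least 9 events occur there: P(S_9 ≤ t) = P(N ≥ 9) = 1 − P(N ≤ 8) ≈ 0.7680.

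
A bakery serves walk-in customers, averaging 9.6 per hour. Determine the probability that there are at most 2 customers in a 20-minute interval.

0.3799

Over the interval, μ = 9.6 × 1/3 = 3.2 (a 20-minute interval = 1/3 hours).
P(N ≤ 2) = Σ_{j=0}^{2} e^(−μ) μ^j/j! ≈ 0.3799.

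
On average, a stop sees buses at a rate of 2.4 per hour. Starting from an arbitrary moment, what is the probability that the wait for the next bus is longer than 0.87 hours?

The wait for the next event is exponential with rate λ = 2.4 per hour.
P(T > 0.87) = e^(−λt) = e^(−2.4 × 0.87) = e^(−2.088) ≈ 0.1239.

0.1239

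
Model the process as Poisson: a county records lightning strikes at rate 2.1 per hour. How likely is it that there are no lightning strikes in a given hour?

0.1225

With mean μ = 2.1 per hour,
P(N = 0) = e^(−μ) μ^0/0! = e^(−2.1) · 2.1^0/1 ≈ 0.1225.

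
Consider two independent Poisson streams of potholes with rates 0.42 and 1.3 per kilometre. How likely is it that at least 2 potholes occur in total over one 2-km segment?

0.8576

Independent Poisson processes superpose: combined rate λ = 0.42 + 1.3 = 1.72 per kilometre.
Over the interval, μ = 1.72 × 2 = 3.44 (a 2-km segment = 2 kilometres).
P(N ≥ 2) = 1 − P(N ≤ 1) ≈ 0.8576.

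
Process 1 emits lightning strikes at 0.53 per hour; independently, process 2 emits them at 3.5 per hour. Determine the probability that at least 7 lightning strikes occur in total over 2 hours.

Independent Poisson processes superpose: combined rate λ = 0.53 + 3.5 = 4.03 per hour.
Over the interval, μ = 4.03 × 2 = 8.06 (2 hours).
P(N ≥ 7) = 1 − P(N ≤ 6) ≈ 0.6939.

0.6939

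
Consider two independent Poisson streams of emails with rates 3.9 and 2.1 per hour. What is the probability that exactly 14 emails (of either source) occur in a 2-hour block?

0.0905

Independent Poisson processes superpose: combined rate λ = 3.9 + 2.1 = 6 per hour.
Over the interval, μ = 6 × 2 = 12 (a 2-hour block = 2 hours).
P(N = 14) = e^(−12) · 12^14/14! ≈ 0.0905.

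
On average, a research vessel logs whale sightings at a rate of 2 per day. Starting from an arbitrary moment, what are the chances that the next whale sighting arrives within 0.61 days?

Inter-arrival times are exponential with rate λ = 2 per day.
P(T ≤ 0.61) = 1 − e^(−λt) = 1 − e^(−2 × 0.61) = 1 − e^(−1.22) ≈ 0.7048.

0.7048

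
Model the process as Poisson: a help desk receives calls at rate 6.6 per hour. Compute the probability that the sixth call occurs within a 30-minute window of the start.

0.1171

Over the interval, μ = 6.6 × 0.5 = 3.3 (a 30-minute window = 0.5 hours).
The sixth arrival falls in the interval iff at least 6 events occur there: P(S_6 ≤ t) = P(N ≥ 6) = 1 − P(N ≤ 5) ≈ 0.1171.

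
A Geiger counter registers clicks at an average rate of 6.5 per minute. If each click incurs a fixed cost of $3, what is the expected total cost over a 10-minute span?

$195

E[N] = 6.5 × 10 = 65 (a 10-minute span = 10 minutes); E[cost] = 65 × $3 = $195.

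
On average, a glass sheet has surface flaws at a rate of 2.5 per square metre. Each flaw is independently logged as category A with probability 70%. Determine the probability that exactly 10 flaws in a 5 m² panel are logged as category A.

Thinning: the flaws that are logged as category A themselves form a Poisson process with rate 0.7 × 2.5 = 1.75 per square metre.
Over the interval, μ = 1.75 × 5 = 8.75 (a 5 m² panel = 5 square metres).
P(N = 10) = e^(−8.75) · 8.75^10/10! ≈ 0.1149.

0.1149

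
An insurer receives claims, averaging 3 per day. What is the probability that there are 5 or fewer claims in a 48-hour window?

Over the interval, μ = 3 × 2 = 6 (a 48-hour window = 2 days).
P(N ≤ 5) = Σ_{j=0}^{5} e^(−μ) μ^j/j! ≈ 0.4457.

0.4457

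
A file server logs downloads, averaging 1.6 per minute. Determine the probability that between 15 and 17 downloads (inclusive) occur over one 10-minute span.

Over the interval, μ = 1.6 × 10 = 16 (a 10-minute span = 10 minutes).
P(15 ≤ N ≤ 17) = Σ_{j=15}^{17} e^(−16) · 16^j/j! ≈ 0.2918.

0.2918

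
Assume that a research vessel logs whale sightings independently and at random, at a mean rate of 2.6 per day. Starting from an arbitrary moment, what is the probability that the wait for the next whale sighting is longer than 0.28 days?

0.4829

The wait for the next event is exponential with rate λ = 2.6 per day.
P(T > 0.28) = e^(−λt) = e^(−2.6 × 0.28) = e^(−0.728) ≈ 0.4829.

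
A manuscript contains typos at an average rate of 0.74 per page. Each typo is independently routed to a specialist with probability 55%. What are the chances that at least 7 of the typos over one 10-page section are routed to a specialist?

Thinning: the typos that are routed to a specialist themselves form a Poisson process with rate 0.55 × 0.74 = 0.407 per page.
Over the interval, μ = 0.407 × 10 = 4.07 (a 10-page section = 10 pages).
P(N ≥ 7) = 1 − P(N ≤ 6) ≈ 0.1181.

0.1181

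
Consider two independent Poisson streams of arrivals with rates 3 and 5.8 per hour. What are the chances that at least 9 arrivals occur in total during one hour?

0.5177

Independent Poisson processes superpose: combined rate λ = 3 + 5.8 = 8.8 per hour.
So μ = 8.8.
P(N ≥ 9) = 1 − P(N ≤ 8) ≈ 0.5177.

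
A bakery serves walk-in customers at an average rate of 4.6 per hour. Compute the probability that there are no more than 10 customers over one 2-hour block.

Over the interval, μ = 4.6 × 2 = 9.2 (a 2-hour block = 2 hours).
P(N ≤ 10) = Σ_{j=0}^{10} e^(−μ) μ^j/j! ≈ 0.6820.

0.6820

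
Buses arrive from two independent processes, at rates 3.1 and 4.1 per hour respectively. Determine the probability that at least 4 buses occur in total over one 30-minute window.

0.4848

Independent Poisson processes superpose: combined rate λ = 3.1 + 4.1 = 7.2 per hour.
Over the interval, μ = 7.2 × 0.5 = 3.6 (a 30-minute window = 0.5 hours).
P(N ≥ 4) = 1 − P(N ≤ 3) ≈ 0.4848.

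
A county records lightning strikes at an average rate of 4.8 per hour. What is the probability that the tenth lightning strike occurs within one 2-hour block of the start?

0.4911

Over the interval, μ = 4.8 × 2 = 9.6 (a 2-hour block = 2 hours).
The tenth arrival falls in the interval iff at least 10 events occur there: P(S_10 ≤ t) = P(N ≥ 10) = 1 − P(N ≤ 9) ≈ 0.4911.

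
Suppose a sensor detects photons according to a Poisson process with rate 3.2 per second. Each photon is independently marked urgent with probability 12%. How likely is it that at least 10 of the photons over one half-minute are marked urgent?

Thinning: the photons that are marked urgent themselves form a Poisson process with rate 0.12 × 3.2 = 0.384 per second.
Over the interval, μ = 0.384 × 30 = 11.52 (a half-minute = 30 seconds).
P(N ≥ 10) = 1 − P(N ≤ 9) ≈ 0.7132.

0.7132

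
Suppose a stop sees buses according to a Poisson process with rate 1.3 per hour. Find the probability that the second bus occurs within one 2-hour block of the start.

Over the interval, μ = 1.3 × 2 = 2.6 (a 2-hour block = 2 hours).
The second arrival falls in the interval iff at least 2 events occur there: P(S_2 ≤ t) = P(N ≥ 2) = 1 − P(N ≤ 1) ≈ 0.7326.

0.7326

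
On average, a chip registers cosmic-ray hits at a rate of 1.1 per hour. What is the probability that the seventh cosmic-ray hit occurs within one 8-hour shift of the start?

Over the interval, μ = 1.1 × 8 = 8.8 (an 8-hour shift = 8 hours).
The seventh arrival falls in the interval iff at least 7 events occur there: P(S_7 ≤ t) = P(N ≥ 7) = 1 − P(N ≤ 6) ≈ 0.7744.

0.7744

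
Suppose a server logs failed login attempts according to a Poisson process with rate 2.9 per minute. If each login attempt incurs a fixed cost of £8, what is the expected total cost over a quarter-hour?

E[N] = 2.9 × 15 = 43.5 (a quarter-hour = 15 minutes); E[cost] = 43.5 × £8 = £348.

£348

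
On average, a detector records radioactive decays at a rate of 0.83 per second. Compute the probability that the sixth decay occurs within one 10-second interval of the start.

0.8347

Over the interval, μ = 0.83 × 10 = 8.3 (a 10-second interval = 10 seconds).
The sixth arrival falls in the interval iff at least 6 events occur there: P(S_6 ≤ t) = P(N ≥ 6) = 1 − P(N ≤ 5) ≈ 0.8347.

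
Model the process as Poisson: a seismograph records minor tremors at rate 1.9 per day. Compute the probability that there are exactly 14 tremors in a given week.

0.1041

Over the interval, μ = 1.9 × 7 = 13.3 (a week = 7 days).
P(N = 14) = e^(−μ) μ^14/14! = e^(−13.3) · 13.3^14/87178291200 ≈ 0.1041.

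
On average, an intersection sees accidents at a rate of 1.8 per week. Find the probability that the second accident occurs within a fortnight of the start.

Over the interval, μ = 1.8 × 2 = 3.6 (a fortnight = 2 weeks).
The second arrival falls in the interval iff at least 2 events occur there: P(S_2 ≤ t) = P(N ≥ 2) = 1 − P(N ≤ 1) ≈ 0.8743.

0.8743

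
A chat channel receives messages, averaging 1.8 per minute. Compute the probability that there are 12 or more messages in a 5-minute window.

0.1970

Over the interval, μ = 1.8 × 5 = 9 (a 5-minute window = 5 minutes).
P(N ≥ 12) = 1 − P(N ≤ 11) = 1 − Σ_{j=0}^{11} e^(−μ) μ^j/j! ≈ 0.1970.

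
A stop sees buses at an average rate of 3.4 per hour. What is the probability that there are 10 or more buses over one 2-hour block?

0.1498

Over the interval, μ = 3.4 × 2 = 6.8 (a 2-hour block = 2 hours).
P(N ≥ 10) = 1 − P(N ≤ 9) = 1 − Σ_{j=0}^{9} e^(−μ) μ^j/j! ≈ 0.1498.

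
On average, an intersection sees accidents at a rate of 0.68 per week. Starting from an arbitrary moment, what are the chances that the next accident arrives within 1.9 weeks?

Inter-arrival times are exponential with rate λ = 0.68 per week.
P(T ≤ 1.9) = 1 − e^(−λt) = 1 − e^(−0.68 × 1.9) = 1 − e^(−1.292) ≈ 0.7253.

0.7253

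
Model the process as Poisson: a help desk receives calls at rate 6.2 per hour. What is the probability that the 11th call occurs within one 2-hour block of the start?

Over the interval, μ = 6.2 × 2 = 12.4 (a 2-hour block = 2 hours).
The 11th arrival falls in the interval iff at least 11 events occur there: P(S_11 ≤ t) = P(N ≥ 11) = 1 − P(N ≤ 10) ≈ 0.6933.

0.6933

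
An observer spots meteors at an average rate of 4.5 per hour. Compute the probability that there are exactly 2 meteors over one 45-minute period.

Over the interval, μ = 4.5 × 0.75 = 3.375 (a 45-minute period = 0.75 hours).
P(N = 2) = e^(−μ) μ^2/2! = e^(−3.375) · 3.375^2/2 ≈ 0.1949.

0.1949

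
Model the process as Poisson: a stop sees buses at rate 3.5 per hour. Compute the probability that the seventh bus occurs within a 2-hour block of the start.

0.5503

Over the interval, μ = 3.5 × 2 = 7 (a 2-hour block = 2 hours).
The seventh arrival falls in the interval iff at least 7 events occur there: P(S_7 ≤ t) = P(N ≥ 7) = 1 − P(N ≤ 6) ≈ 0.5503.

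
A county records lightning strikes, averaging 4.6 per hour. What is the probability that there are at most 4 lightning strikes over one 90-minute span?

0.1823

Over the interval, μ = 4.6 × 1.5 = 6.9 (a 90-minute span = 1.5 hours).
P(N ≤ 4) = Σ_{j=0}^{4} e^(−μ) μ^j/j! ≈ 0.1823.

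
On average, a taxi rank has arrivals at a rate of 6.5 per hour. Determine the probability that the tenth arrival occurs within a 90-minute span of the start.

0.5104

Over the interval, μ = 6.5 × 1.5 = 9.75 (a 90-minute span = 1.5 hours).
The tenth arrival falls in the interval iff at least 10 events occur there: P(S_10 ≤ t) = P(N ≥ 10) = 1 − P(N ≤ 9) ≈ 0.5104.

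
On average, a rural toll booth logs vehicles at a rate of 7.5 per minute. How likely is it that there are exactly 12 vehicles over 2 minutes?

0.0829

Over the interval, μ = 7.5 × 2 = 15 (2 minutes).
P(N = 12) = e^(−μ) μ^12/12! = e^(−15) · 15^12/479001600 ≈ 0.0829.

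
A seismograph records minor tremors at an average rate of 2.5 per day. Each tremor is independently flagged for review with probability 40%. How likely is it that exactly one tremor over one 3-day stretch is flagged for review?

0.1494

Thinning: the tremors that are flagged for review themselves form a Poisson process with rate 0.4 × 2.5 = 1 per day.
Over the interval, μ = 1 × 3 = 3 (a 3-day stretch = 3 days).
P(N = 1) = e^(−3) · 3^1/1! ≈ 0.1494.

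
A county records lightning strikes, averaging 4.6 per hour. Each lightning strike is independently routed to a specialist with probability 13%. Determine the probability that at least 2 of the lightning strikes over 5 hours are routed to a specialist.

0.7994

Thinning: the lightning strikes that are routed to a specialist themselves form a Poisson process with rate 0.13 × 4.6 = 0.598 per hour.
Over the interval, μ = 0.598 × 5 = 2.99 (5 hours).
P(N ≥ 2) = 1 − P(N ≤ 1) ≈ 0.7994.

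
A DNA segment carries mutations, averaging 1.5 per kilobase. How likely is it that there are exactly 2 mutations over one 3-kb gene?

Over the interval, μ = 1.5 × 3 = 4.5 (a 3-kb gene = 3 kilobases).
P(N = 2) = e^(−μ) μ^2/2! = e^(−4.5) · 4.5^2/2 ≈ 0.1125.

0.1125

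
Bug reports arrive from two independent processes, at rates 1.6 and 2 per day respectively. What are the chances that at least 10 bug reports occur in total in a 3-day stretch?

Independent Poisson processes superpose: combined rate λ = 1.6 + 2 = 3.6 per day.
Over the interval, μ = 3.6 × 3 = 10.8 (a 3-day stretch = 3 days).
P(N ≥ 10) = 1 − P(N ≤ 9) ≈ 0.6374.

0.6374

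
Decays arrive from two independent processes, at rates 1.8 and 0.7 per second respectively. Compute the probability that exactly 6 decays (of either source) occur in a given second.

Independent Poisson processes superpose: combined rate λ = 1.8 + 0.7 = 2.5 per second.
So μ = 2.5.
P(N = 6) = e^(−2.5) · 2.5^6/6! ≈ 0.0278.

0.0278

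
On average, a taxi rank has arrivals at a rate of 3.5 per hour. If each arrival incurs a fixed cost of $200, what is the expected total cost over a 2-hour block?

E[N] = 3.5 × 2 = 7 (a 2-hour block = 2 hours); E[cost] = 7 × $200 = $1400.

$1400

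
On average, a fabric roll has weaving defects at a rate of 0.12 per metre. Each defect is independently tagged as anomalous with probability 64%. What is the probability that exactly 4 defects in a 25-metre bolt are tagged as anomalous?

Thinning: the defects that are tagged as anomalous themselves form a Poisson process with rate 0.64 × 0.12 = 0.0768 per metre.
Over the interval, μ = 0.0768 × 25 = 1.92 (a 25-metre bolt = 25 metres).
P(N = 4) = e^(−1.92) · 1.92^4/4! ≈ 0.0830.

0.0830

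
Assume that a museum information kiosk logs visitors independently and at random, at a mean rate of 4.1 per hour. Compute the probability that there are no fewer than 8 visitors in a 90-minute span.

Over the interval, μ = 4.1 × 1.5 = 6.15 (a 90-minute span = 1.5 hours).
P(N ≥ 8) = 1 − P(N ≤ 7) = 1 − Σ_{j=0}^{7} e^(−μ) μ^j/j! ≈ 0.2769.

0.2769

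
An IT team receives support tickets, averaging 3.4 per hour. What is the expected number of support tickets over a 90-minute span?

E[N] = λt = 3.4 × 1.5 = 5.1 (a 90-minute span = 1.5 hours).

5.1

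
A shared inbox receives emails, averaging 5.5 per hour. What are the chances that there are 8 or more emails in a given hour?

With mean μ = 5.5 per hour,
P(N ≥ 8) = 1 − P(N ≤ 7) = 1 − Σ_{j=0}^{7} e^(−μ) μ^j/j! ≈ 0.1905.

0.1905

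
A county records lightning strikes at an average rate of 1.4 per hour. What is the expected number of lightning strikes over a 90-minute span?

E[N] = λt = 1.4 × 1.5 = 2.1 (a 90-minute span = 1.5 hours).

2.1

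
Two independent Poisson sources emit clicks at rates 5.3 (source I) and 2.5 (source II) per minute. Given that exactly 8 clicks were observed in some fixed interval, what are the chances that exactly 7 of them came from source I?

Given the total, each event is independently from source I with probability p = λ_I/(λ_I+λ_II) = 5.3/7.8 ≈ 0.6795.
So K ~ Binomial(8, 5.3/7.8): P(K = 7) = C(8,7) · (5.3/7.8)^7 · (2.5/7.8)^1 ≈ 0.1715.

0.1715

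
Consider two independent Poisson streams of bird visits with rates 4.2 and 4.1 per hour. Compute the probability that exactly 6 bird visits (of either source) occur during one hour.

Independent Poisson processes superpose: combined rate λ = 4.2 + 4.1 = 8.3 per hour.
So μ = 8.3.
P(N = 6) = e^(−8.3) · 8.3^6/6! ≈ 0.1128.

0.1128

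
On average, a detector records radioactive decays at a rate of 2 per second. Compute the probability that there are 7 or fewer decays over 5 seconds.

Over the interval, μ = 2 × 5 = 10 (5 seconds).
P(N ≤ 7) = Σ_{j=0}^{7} e^(−μ) μ^j/j! ≈ 0.2202.

0.2202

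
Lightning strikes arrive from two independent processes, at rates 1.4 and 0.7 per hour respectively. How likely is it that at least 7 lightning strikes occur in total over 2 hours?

Independent Poisson processes superpose: combined rate λ = 1.4 + 0.7 = 2.1 per hour.
Over the interval, μ = 2.1 × 2 = 4.2 (2 hours).
P(N ≥ 7) = 1 − P(N ≤ 6) ≈ 0.1325.

0.1325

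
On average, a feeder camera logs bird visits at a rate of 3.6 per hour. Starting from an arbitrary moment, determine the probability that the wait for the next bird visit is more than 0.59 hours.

The wait for the next event is exponential with rate λ = 3.6 per hour.
P(T > 0.59) = e^(−λt) = e^(−3.6 × 0.59) = e^(−2.124) ≈ 0.1196.

0.1196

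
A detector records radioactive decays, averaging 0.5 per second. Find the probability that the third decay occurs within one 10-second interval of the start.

0.8753

Over the interval, μ = 0.5 × 10 = 5 (a 10-second interval = 10 seconds).
The third arrival falls in the interval iff at least 3 events occur there: P(S_3 ≤ t) = P(N ≥ 3) = 1 − P(N ≤ 2) ≈ 0.8753.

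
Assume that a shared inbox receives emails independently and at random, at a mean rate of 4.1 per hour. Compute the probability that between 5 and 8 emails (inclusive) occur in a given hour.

0.3662

With mean μ = 4.1 per hour,
P(5 ≤ N ≤ 8) = Σ_{j=5}^{8} e^(−4.1) · 4.1^j/j! ≈ 0.3662.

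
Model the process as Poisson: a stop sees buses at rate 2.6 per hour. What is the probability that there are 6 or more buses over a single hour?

With mean μ = 2.6 per hour,
P(N ≥ 6) = 1 − P(N ≤ 5) = 1 − Σ_{j=0}^{5} e^(−μ) μ^j/j! ≈ 0.0490.

0.0490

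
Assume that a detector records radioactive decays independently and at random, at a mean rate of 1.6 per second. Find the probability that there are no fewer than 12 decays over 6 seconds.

Over the interval, μ = 1.6 × 6 = 9.6 (6 seconds).
P(N ≥ 12) = 1 − P(N ≤ 11) = 1 − Σ_{j=0}^{11} e^(−μ) μ^j/j! ≈ 0.2588.

0.2588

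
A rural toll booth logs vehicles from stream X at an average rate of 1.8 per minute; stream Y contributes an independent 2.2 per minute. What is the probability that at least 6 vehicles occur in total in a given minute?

0.2149

Independent Poisson processes superpose: combined rate λ = 1.8 + 2.2 = 4 per minute.
So μ = 4.
P(N ≥ 6) = 1 − P(N ≤ 5) ≈ 0.2149.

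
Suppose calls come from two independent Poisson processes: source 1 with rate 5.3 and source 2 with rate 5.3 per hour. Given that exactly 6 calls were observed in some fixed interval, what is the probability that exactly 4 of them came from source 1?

Given the total, each event is independently from source 1 with probability p = λ_1/(λ_1+λ_2) = 5.3/10.6 = 0.5000.
So K ~ Binomial(6, 5.3/10.6): P(K = 4) = C(6,4) · (5.3/10.6)^4 · (5.3/10.6)^2 ≈ 0.2344.

0.2344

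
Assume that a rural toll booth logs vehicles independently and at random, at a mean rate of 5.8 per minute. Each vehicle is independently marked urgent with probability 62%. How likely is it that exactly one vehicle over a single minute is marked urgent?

Thinning: the vehicles that are marked urgent themselves form a Poisson process with rate 0.62 × 5.8 = 3.596 per minute.
So μ = 3.596.
P(N = 1) = e^(−3.596) · 3.596^1/1! ≈ 0.0986.

0.0986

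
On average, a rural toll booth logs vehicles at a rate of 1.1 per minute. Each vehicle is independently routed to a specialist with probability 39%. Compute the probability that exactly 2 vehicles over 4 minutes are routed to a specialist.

Thinning: the vehicles that are routed to a specialist themselves form a Poisson process with rate 0.39 × 1.1 = 0.429 per minute.
Over the interval, μ = 0.429 × 4 = 1.716 (4 minutes).
P(N = 2) = e^(−1.716) · 1.716^2/2! ≈ 0.2647.

0.2647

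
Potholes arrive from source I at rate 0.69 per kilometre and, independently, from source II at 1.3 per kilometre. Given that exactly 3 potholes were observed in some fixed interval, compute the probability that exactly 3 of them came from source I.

0.0417

Given the total, each event is independently from source I with probability p = λ_I/(λ_I+λ_II) = 0.69/1.99 ≈ 0.3467.
So K ~ Binomial(3, 0.69/1.99): P(K = 3) = C(3,3) · (0.69/1.99)^3 · (1.3/1.99)^0 ≈ 0.0417.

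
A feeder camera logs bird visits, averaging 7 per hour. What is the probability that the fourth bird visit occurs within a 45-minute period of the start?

Over the interval, μ = 7 × 0.75 = 5.25 (a 45-minute period = 0.75 hours).
The fourth arrival falls in the interval iff at least 4 events occur there: P(S_4 ≤ t) = P(N ≥ 4) = 1 − P(N ≤ 3) ≈ 0.7683.

0.7683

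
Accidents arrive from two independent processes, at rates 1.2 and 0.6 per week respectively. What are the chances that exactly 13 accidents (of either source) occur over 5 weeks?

Independent Poisson processes superpose: combined rate λ = 1.2 + 0.6 = 1.8 per week.
Over the interval, μ = 1.8 × 5 = 9 (5 weeks).
P(N = 13) = e^(−9) · 9^13/13! ≈ 0.0504.

0.0504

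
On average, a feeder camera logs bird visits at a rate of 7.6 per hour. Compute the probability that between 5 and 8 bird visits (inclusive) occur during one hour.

With mean μ = 7.6 per hour,
P(5 ≤ N ≤ 8) = Σ_{j=5}^{8} e^(−7.6) · 7.6^j/j! ≈ 0.5233.

0.5233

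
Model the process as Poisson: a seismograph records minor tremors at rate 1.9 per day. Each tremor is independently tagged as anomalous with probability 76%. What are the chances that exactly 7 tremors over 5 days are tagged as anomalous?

0.1485

Thinning: the tremors that are tagged as anomalous themselves form a Poisson process with rate 0.76 × 1.9 = 1.444 per day.
Over the interval, μ = 1.444 × 5 = 7.22 (5 days).
P(N = 7) = e^(−7.22) · 7.22^7/7! ≈ 0.1485.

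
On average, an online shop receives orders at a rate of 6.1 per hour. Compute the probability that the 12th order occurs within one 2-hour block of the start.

0.5611

Over the interval, μ = 6.1 × 2 = 12.2 (a 2-hour block = 2 hours).
The 12th arrival falls in the interval iff at least 12 events occur there: P(S_12 ≤ t) = P(N ≥ 12) = 1 − P(N ≤ 11) ≈ 0.5611.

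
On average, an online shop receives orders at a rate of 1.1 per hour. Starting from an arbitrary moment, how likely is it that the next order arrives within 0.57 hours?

0.4658

Inter-arrival times are exponential with rate λ = 1.1 per hour.
P(T ≤ 0.57) = 1 − e^(−λt) = 1 − e^(−1.1 × 0.57) = 1 − e^(−0.627) ≈ 0.4658.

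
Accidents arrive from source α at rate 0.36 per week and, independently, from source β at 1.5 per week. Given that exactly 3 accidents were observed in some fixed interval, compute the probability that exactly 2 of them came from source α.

Given the total, each event is independently from source α with probability p = λ_α/(λ_α+λ_β) = 0.36/1.86 ≈ 0.1935.
So K ~ Binomial(3, 0.36/1.86): P(K = 2) = C(3,2) · (0.36/1.86)^2 · (1.5/1.86)^1 ≈ 0.0906.

0.0906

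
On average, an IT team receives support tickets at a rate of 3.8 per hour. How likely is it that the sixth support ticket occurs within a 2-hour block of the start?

0.7693

Over the interval, μ = 3.8 × 2 = 7.6 (a 2-hour block = 2 hours).
The sixth arrival falls in the interval iff at least 6 events occur there: P(S_6 ≤ t) = P(N ≥ 6) = 1 − P(N ≤ 5) ≈ 0.7693.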